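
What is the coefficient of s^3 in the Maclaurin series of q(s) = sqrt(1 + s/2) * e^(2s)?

683/384

Write out both Maclaurin series and multiply, keeping only the needed powers.
[s^0] = 1;  [s^1] = 9/4;  [s^2] = 79/32;  [s^3] = 683/384.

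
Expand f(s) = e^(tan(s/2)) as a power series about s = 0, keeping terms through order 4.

3*s^4/128 + s^3/16 + s^2/8 + s/2 + 1

Compose series: expand the inner function first, then feed it into the outer expansion.
f(0) = 1
f′(0) = 1/2
f′′(0) = 1/4
f′′′(0) = 3/8
f^(4)(0) = 9/16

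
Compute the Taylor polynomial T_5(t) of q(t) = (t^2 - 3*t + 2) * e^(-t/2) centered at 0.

-7*t^5/240 + 37*t^4/192 - 11*t^3/12 + 11*t^2/4 - 4*t + 2

Distribute the polynomial across the series and collect like powers.
[t^0] = 2;  [t^1] = -4;  [t^2] = 11/4;  [t^3] = -11/12;  [t^4] = 37/192;  [t^5] = -7/240.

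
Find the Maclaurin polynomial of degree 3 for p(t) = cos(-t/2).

1 - t^2/8

p(0) = 1
p′(0) = 0
p′′(0) = -1/4
p′′′(0) = 0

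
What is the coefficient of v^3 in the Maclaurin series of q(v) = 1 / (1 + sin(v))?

-5/6

Expand as Σ (-1)^k u^k with u equal to the inner function's series.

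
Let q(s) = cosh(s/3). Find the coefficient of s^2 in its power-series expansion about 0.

Compute the successive derivatives at the expansion point and divide by k!.
q(0) = 1
q′(0) = 0
q′′(0) = 1/9
Dividing each by k! gives the coefficients c_0, ..., c_2.

1/18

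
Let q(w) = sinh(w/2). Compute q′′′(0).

The coefficient of w^3 in the expansion is 1/48, so q′′′(0) = 3! * (1/48) = 1/8.

1/8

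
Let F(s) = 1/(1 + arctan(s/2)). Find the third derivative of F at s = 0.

Compose series: expand the inner function first, then feed it into the outer expansion.
The coefficient of s^3 in the expansion is -1/12, so F′′′(0) = 3! * (-1/12) = -1/2.

-1/2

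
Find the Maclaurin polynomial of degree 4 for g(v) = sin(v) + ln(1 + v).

Expand each term separately and add.
[v^0] = 0;  [v^1] = 2;  [v^2] = -1/2;  [v^3] = 1/6;  [v^4] = -1/4.

-v^4/4 + v^3/6 - v^2/2 + 2*v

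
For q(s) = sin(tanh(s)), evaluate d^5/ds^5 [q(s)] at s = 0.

Substitute the inner expansion into the outer series and collect powers.
From the series, [s^5] q = 37/120; multiply by 5! = 120 to get 37.

37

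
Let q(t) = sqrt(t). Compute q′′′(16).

From the series, [(t - 16)^3] q = 1/16384; multiply by 3! = 6 to get 3/8192.

3/8192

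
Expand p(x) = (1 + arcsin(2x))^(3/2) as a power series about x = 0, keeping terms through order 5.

89*x^5/40 + 19*x^4/8 + 3*x^3/2 + 3*x^2/2 + 3*x + 1

Let u equal the inner series; expand the outer function in u and truncate.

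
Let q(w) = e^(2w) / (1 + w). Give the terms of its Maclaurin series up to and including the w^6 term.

7*w^6/45 - w^5/15 + w^4/3 + w^3/3 + w^2 + w + 1

Take the Cauchy product of the two expansions.
q(0) = 1
q′(0) = 1
q′′(0) = 2
q′′′(0) = 2
q^(4)(0) = 8
q^(5)(0) = -8
q^(6)(0) = 112
Dividing each by k! gives the coefficients c_0, ..., c_6.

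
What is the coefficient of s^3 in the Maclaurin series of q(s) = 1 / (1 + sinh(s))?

Use the geometric series for the reciprocal, then substitute.
q(0) = 1
q′(0) = -1
q′′(0) = 2
q′′′(0) = -7

-7/6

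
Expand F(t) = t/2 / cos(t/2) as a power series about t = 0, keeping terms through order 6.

Write the quotient as an unknown series and match coefficients against numerator = denominator · series.
F(0) = 0
F′(0) = 1/2
F′′(0) = 0
F′′′(0) = 3/8
F^(4)(0) = 0
F^(5)(0) = 25/32
F^(6)(0) = 0
Then c_k = F^(k)(0)/k! gives each Taylor coefficient.

5*t^5/768 + t^3/16 + t/2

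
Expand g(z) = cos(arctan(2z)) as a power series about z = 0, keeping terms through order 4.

Plug the Maclaurin series of the inner function into that of the outer and collect terms.
g(0) = 1
g′(0) = 0
g′′(0) = -4
g′′′(0) = 0
g^(4)(0) = 144

6*z^4 - 2*z^2 + 1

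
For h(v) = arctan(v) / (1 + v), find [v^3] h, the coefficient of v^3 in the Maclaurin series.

Multiply the two series term by term and collect like powers.
[v^0] = 0;  [v^1] = 1;  [v^2] = -1;  [v^3] = 2/3.

2/3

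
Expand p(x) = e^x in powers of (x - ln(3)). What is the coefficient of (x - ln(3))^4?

p(ln(3)) = 3
p′(ln(3)) = 3
p′′(ln(3)) = 3
p′′′(ln(3)) = 3
p^(4)(ln(3)) = 3

1/8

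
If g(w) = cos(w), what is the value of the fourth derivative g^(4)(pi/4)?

sqrt(2)/2

The coefficient of (w - pi/4)^4 in the expansion is sqrt(2)/48, so g^(4)(pi/4) = 4! * (sqrt(2)/48) = sqrt(2)/2.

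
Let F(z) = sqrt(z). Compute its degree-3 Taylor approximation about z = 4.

(z - 4)^3/512 - (z - 4)^2/64 + (z - 4)/4 + 2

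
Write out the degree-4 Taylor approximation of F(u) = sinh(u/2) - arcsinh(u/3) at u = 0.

35*u^3/1296 + u/6

Expand each term separately and add.
[u^0] = 0;  [u^1] = 1/6;  [u^2] = 0;  [u^3] = 35/1296;  [u^4] = 0.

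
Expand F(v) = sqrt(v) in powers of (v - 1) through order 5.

F(1) = 1
F′(1) = 1/2
F′′(1) = -1/4
F′′′(1) = 3/8
F^(4)(1) = -15/16
F^(5)(1) = 105/32

7*(v - 1)^5/256 - 5*(v - 1)^4/128 + (v - 1)^3/16 - (v - 1)^2/8 + (v - 1)/2 + 1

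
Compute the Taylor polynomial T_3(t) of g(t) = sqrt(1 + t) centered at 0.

t^3/16 - t^2/8 + t/2 + 1

g(0) = 1
g′(0) = 1/2
g′′(0) = -1/4
g′′′(0) = 3/8
The Taylor polynomial is Σ g^(k)(0)/k! · t^k.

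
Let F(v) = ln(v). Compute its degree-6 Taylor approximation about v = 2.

-(v - 2)^6/384 + (v - 2)^5/160 - (v - 2)^4/64 + (v - 2)^3/24 - (v - 2)^2/8 + (v - 2)/2 + ln(2)

Apply the Taylor formula c_k = f^(k)(a)/k!.
[(v - 2)^0] = ln(2);  [(v - 2)^1] = 1/2;  [(v - 2)^2] = -1/8;  [(v - 2)^3] = 1/24;  [(v - 2)^4] = -1/64;  [(v - 2)^5] = 1/160;  [(v - 2)^6] = -1/384.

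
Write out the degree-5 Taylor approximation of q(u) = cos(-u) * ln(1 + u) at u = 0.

3*u^5/40 - u^3/6 - u^2/2 + u

Take the Cauchy product of the two expansions.
q(0) = 0
q′(0) = 1
q′′(0) = -1
q′′′(0) = -1
q^(4)(0) = 0
q^(5)(0) = 9
The Taylor polynomial is Σ q^(k)(0)/k! · u^k.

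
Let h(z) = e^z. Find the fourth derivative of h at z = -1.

Compute the successive derivatives at the expansion point and divide by k!.
The coefficient of (z + 1)^4 in the expansion is e^(-1)/24, so h^(4)(-1) = 4! * (e^(-1)/24) = e^(-1).

e^(-1)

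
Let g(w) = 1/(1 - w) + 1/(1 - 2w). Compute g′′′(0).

Combine the two series term by term.
The coefficient of w^3 in the expansion is 9, so g′′′(0) = 3! * (9) = 54.

54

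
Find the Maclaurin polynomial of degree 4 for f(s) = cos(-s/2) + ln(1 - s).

Combine the two series term by term.
f(0) = 1
f′(0) = -1
f′′(0) = -5/4
f′′′(0) = -2
f^(4)(0) = -95/16

-95*s^4/384 - s^3/3 - 5*s^2/8 - s + 1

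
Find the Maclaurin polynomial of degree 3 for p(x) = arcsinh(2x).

-4*x^3/3 + 2*x

[x^0] = 0;  [x^1] = 2;  [x^2] = 0;  [x^3] = -4/3.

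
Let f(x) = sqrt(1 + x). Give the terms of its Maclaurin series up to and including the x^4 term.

-5*x^4/128 + x^3/16 - x^2/8 + x/2 + 1

Apply the Taylor formula c_k = f^(k)(a)/k!.
[x^0] = 1;  [x^1] = 1/2;  [x^2] = -1/8;  [x^3] = 1/16;  [x^4] = -5/128.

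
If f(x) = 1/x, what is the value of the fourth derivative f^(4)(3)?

8/81

The coefficient of (x - 3)^4 in the expansion is 1/243, so f^(4)(3) = 4! * (1/243) = 8/81.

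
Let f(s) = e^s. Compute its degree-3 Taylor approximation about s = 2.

(s - 2)^3*e^(2)/6 + (s - 2)^2*e^(2)/2 + (s - 2)*e^(2) + e^(2)

f(2) = e^(2)
f′(2) = e^(2)
f′′(2) = e^(2)
f′′′(2) = e^(2)
Dividing each by k! gives the coefficients c_0, ..., c_3.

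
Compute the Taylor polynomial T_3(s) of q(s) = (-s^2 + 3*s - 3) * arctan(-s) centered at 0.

-3*s^2 + 3*s

Distribute the polynomial across the series and collect like powers.
[s^0] = 0;  [s^1] = 3;  [s^2] = -3;  [s^3] = 0.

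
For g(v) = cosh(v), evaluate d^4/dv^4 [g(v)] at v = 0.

1

Compute the successive derivatives at the expansion point and divide by k!.
The coefficient of v^4 in the expansion is 1/24, so g^(4)(0) = 4! * (1/24) = 1.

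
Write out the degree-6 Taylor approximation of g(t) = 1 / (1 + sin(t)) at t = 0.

Write 1/(1+u) = 1 - u + u^2 - u^3 + ... and substitute the series for u.

17*t^6/45 - 61*t^5/120 + 2*t^4/3 - 5*t^3/6 + t^2 - t + 1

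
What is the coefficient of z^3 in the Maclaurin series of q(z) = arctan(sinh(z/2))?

-1/48

Plug the Maclaurin series of the inner function into that of the outer and collect terms.
[z^0] = 0;  [z^1] = 1/2;  [z^2] = 0;  [z^3] = -1/48.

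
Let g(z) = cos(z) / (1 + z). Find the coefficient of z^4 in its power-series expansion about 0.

13/24

Expand each factor separately, then convolve coefficients.
g(0) = 1
g′(0) = -1
g′′(0) = 1
g′′′(0) = -3
g^(4)(0) = 13
So c_4 = g^(4)(0)/4! = 13/24.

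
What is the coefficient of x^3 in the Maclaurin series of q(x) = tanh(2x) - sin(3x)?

Expand each term separately and add.
[x^0] = 0;  [x^1] = -1;  [x^2] = 0;  [x^3] = 11/6.

11/6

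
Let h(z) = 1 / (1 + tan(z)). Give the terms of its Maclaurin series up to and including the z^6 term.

Write 1/(1+u) = 1 - u + u^2 - u^3 + ... and substitute the series for u.
h(0) = 1
h′(0) = -1
h′′(0) = 2
h′′′(0) = -8
h^(4)(0) = 40
h^(5)(0) = -256
h^(6)(0) = 1952

122*z^6/45 - 32*z^5/15 + 5*z^4/3 - 4*z^3/3 + z^2 - z + 1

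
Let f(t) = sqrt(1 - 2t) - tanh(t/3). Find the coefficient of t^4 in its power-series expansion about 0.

Expand each term separately and add.
[t^0] = 1;  [t^1] = -4/3;  [t^2] = -1/2;  [t^3] = -79/162;  [t^4] = -5/8.

-5/8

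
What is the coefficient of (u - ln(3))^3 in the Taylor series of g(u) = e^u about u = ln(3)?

1/2

[(u - ln(3))^0] = 3;  [(u - ln(3))^1] = 3;  [(u - ln(3))^2] = 3/2;  [(u - ln(3))^3] = 1/2.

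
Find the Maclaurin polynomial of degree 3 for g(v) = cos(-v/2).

1 - v^2/8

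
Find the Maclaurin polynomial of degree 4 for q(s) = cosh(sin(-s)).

Plug the Maclaurin series of the inner function into that of the outer and collect terms.
q(0) = 1
q′(0) = 0
q′′(0) = 1
q′′′(0) = 0
q^(4)(0) = -3

-s^4/8 + s^2/2 + 1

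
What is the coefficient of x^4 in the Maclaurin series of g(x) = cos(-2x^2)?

g(0) = 1
g′(0) = 0
g′′(0) = 0
g′′′(0) = 0
g^(4)(0) = -48
Then c_k = g^(k)(0)/k! gives each Taylor coefficient.

-2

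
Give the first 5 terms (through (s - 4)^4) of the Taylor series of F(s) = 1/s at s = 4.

(s - 4)^4/1024 - (s - 4)^3/256 + (s - 4)^2/64 - (s - 4)/16 + 1/4

F(4) = 1/4
F′(4) = -1/16
F′′(4) = 1/32
F′′′(4) = -3/128
F^(4)(4) = 3/128
Dividing each by k! gives the coefficients c_0, ..., c_4.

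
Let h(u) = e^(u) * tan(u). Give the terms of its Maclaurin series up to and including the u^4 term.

Write out both Maclaurin series and multiply, keeping only the needed powers.

u^4/2 + 5*u^3/6 + u^2 + u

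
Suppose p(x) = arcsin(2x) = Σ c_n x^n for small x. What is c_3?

4/3

p(0) = 0
p′(0) = 2
p′′(0) = 0
p′′′(0) = 8
Dividing each by k! gives the coefficients c_0, ..., c_3.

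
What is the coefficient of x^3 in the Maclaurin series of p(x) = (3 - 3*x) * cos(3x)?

27/2

Shift and add copies of the series according to the polynomial's terms.
p(0) = 3
p′(0) = -3
p′′(0) = -27
p′′′(0) = 81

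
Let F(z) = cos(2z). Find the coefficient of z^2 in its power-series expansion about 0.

F(0) = 1
F′(0) = 0
F′′(0) = -4
So c_2 = F′′(0)/2! = -2.

-2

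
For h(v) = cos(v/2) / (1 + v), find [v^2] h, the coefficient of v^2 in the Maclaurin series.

Take the Cauchy product of the two expansions.
h(0) = 1
h′(0) = -1
h′′(0) = 7/4
So c_2 = h′′(0)/2! = 7/8.

7/8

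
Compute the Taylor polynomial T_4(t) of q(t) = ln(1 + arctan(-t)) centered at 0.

t^4/12 - t^2/2 - t

Plug the Maclaurin series of the inner function into that of the outer and collect terms.
q(0) = 0
q′(0) = -1
q′′(0) = -1
q′′′(0) = 0
q^(4)(0) = 2
Then c_k = q^(k)(0)/k! gives each Taylor coefficient.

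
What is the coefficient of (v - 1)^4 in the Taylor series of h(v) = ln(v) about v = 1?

Use the known series and substitute for the argument.

-1/4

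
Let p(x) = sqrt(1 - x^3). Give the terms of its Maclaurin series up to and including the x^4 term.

1 - x^3/2

p(0) = 1
p′(0) = 0
p′′(0) = 0
p′′′(0) = -3
p^(4)(0) = 0
The Taylor polynomial is Σ p^(k)(0)/k! · x^k.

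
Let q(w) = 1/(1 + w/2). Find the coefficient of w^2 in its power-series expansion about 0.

q(0) = 1
q′(0) = -1/2
q′′(0) = 1/2

1/4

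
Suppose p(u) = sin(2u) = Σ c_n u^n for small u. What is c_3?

[u^0] = 0;  [u^1] = 2;  [u^2] = 0;  [u^3] = -4/3.
So c_3 = p′′′(0)/3! = -4/3.

-4/3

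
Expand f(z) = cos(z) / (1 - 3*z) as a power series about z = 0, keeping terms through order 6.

Use 1/(1 - r) = Σ r^k on the denominator, then take the Cauchy product.
f(0) = 1
f′(0) = 3
f′′(0) = 17
f′′′(0) = 153
f^(4)(0) = 1837
f^(5)(0) = 27555
f^(6)(0) = 495989

495989*z^6/720 + 1837*z^5/8 + 1837*z^4/24 + 51*z^3/2 + 17*z^2/2 + 3*z + 1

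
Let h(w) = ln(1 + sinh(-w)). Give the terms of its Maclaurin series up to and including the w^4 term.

-5*w^4/12 - w^3/2 - w^2/2 - w

Substitute the inner expansion into the outer series and collect powers.
h(0) = 0
h′(0) = -1
h′′(0) = -1
h′′′(0) = -3
h^(4)(0) = -10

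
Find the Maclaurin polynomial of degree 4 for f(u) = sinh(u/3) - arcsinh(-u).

Combine the two series term by term.
[u^0] = 0;  [u^1] = 4/3;  [u^2] = 0;  [u^3] = -13/81;  [u^4] = 0.

-13*u^3/81 + 4*u/3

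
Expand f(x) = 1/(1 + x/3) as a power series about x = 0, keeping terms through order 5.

[x^0] = 1;  [x^1] = -1/3;  [x^2] = 1/9;  [x^3] = -1/27;  [x^4] = 1/81;  [x^5] = -1/243.

-x^5/243 + x^4/81 - x^3/27 + x^2/9 - x/3 + 1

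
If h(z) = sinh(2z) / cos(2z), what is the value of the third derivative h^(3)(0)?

Divide the numerator series by the denominator series (power-series long division).
From the series, [z^3] h = 16/3; multiply by 3! = 6 to get 32.

32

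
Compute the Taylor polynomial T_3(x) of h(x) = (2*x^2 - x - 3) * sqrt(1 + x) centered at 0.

Multiply each power in the prefactor through the base expansion.
h(0) = -3
h′(0) = -5/2
h′′(0) = 15/4
h′′′(0) = 45/8
Dividing each by k! gives the coefficients c_0, ..., c_3.

15*x^3/16 + 15*x^2/8 - 5*x/2 - 3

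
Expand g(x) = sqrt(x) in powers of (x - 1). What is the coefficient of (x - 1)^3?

[(x - 1)^0] = 1;  [(x - 1)^1] = 1/2;  [(x - 1)^2] = -1/8;  [(x - 1)^3] = 1/16.
So c_3 = g′′′(1)/3! = 1/16.

1/16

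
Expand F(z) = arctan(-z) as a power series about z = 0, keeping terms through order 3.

z^3/3 - z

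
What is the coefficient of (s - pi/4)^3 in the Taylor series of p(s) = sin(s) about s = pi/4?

[(s - pi/4)^0] = sqrt(2)/2;  [(s - pi/4)^1] = sqrt(2)/2;  [(s - pi/4)^2] = -sqrt(2)/4;  [(s - pi/4)^3] = -sqrt(2)/12.

-sqrt(2)/12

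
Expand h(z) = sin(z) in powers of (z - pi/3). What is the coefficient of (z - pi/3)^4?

h(pi/3) = sqrt(3)/2
h′(pi/3) = 1/2
h′′(pi/3) = -sqrt(3)/2
h′′′(pi/3) = -1/2
h^(4)(pi/3) = sqrt(3)/2
Then c_k = h^(k)(pi/3)/k! gives each Taylor coefficient.

sqrt(3)/48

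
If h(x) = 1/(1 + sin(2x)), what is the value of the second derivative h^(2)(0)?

8

Plug the Maclaurin series of the inner function into that of the outer and collect terms.
From the series, [x^2] h = 4; multiply by 2! = 2 to get 8.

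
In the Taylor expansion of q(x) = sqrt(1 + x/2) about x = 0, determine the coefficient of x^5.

7/8192

[x^0] = 1;  [x^1] = 1/4;  [x^2] = -1/32;  [x^3] = 1/128;  [x^4] = -5/2048;  [x^5] = 7/8192.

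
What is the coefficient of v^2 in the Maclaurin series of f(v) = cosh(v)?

1/2

f(0) = 1
f′(0) = 0
f′′(0) = 1
So c_2 = f′′(0)/2! = 1/2.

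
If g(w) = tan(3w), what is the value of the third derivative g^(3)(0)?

The coefficient of w^3 in the expansion is 9, so g′′′(0) = 3! * (9) = 54.

54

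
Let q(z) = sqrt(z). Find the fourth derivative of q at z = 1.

Use the known series and substitute for the argument.
From the series, [(z - 1)^4] q = -5/128; multiply by 4! = 24 to get -15/16.

-15/16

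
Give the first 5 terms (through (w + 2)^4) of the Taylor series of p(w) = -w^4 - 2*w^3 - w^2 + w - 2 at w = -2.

Use the known series and substitute for the argument.
[(w + 2)^0] = -8;  [(w + 2)^1] = 13;  [(w + 2)^2] = -13;  [(w + 2)^3] = 6;  [(w + 2)^4] = -1.

-(w + 2)^4 + 6*(w + 2)^3 - 13*(w + 2)^2 + 13*(w + 2) - 8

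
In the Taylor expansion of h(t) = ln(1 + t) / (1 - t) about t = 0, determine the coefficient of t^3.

Write out both Maclaurin series and multiply, keeping only the needed powers.
h(0) = 0
h′(0) = 1
h′′(0) = 1
h′′′(0) = 5
Dividing each by k! gives the coefficients c_0, ..., c_3.

5/6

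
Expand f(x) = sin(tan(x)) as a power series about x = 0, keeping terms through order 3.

x^3/6 + x

Substitute the inner expansion into the outer series and collect powers.
[x^0] = 0;  [x^1] = 1;  [x^2] = 0;  [x^3] = 1/6.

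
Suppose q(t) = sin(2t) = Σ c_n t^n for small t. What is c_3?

-4/3

q(0) = 0
q′(0) = 2
q′′(0) = 0
q′′′(0) = -8
So c_3 = q′′′(0)/3! = -4/3.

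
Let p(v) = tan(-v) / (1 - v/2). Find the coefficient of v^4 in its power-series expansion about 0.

-7/24

Multiply the two series term by term and collect like powers.
p(0) = 0
p′(0) = -1
p′′(0) = -1
p′′′(0) = -7/2
p^(4)(0) = -7
Then c_k = p^(k)(0)/k! gives each Taylor coefficient.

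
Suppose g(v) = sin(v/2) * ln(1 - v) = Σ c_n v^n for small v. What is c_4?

Write out both Maclaurin series and multiply, keeping only the needed powers.
[v^0] = 0;  [v^1] = 0;  [v^2] = -1/2;  [v^3] = -1/4;  [v^4] = -7/48.

-7/48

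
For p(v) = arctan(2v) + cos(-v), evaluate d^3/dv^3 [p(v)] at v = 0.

Expand each term separately and add.
From the series, [v^3] p = -8/3; multiply by 3! = 6 to get -16.

-16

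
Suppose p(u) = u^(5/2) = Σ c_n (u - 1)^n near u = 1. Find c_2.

15/8

Compute the successive derivatives at the expansion point and divide by k!.
p(1) = 1
p′(1) = 5/2
p′′(1) = 15/4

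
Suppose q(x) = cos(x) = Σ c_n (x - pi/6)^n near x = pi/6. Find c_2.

q(pi/6) = sqrt(3)/2
q′(pi/6) = -1/2
q′′(pi/6) = -sqrt(3)/2

-sqrt(3)/4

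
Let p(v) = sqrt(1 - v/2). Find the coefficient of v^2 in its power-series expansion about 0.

-1/32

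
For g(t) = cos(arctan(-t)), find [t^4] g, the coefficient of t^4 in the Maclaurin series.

3/8

Substitute the inner expansion into the outer series and collect powers.
g(0) = 1
g′(0) = 0
g′′(0) = -1
g′′′(0) = 0
g^(4)(0) = 9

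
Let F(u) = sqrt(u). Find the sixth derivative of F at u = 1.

The coefficient of (u - 1)^6 in the expansion is -21/1024, so F^(6)(1) = 6! * (-21/1024) = -945/64.

-945/64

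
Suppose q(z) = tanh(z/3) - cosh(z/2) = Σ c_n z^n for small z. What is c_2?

Combine the two series term by term.
q(0) = -1
q′(0) = 1/3
q′′(0) = -1/4
So c_2 = q′′(0)/2! = -1/8.

-1/8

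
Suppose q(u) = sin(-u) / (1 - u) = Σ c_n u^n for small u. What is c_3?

Multiply the numerator's expansion by the denominator's geometric series.
q(0) = 0
q′(0) = -1
q′′(0) = -2
q′′′(0) = -5

-5/6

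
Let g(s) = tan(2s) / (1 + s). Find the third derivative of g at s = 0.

28

Take the Cauchy product of the two expansions.
The coefficient of s^3 in the expansion is 14/3, so g′′′(0) = 3! * (14/3) = 28.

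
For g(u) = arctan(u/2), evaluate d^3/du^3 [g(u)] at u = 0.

-1/4

From the series, [u^3] g = -1/24; multiply by 3! = 6 to get -1/4.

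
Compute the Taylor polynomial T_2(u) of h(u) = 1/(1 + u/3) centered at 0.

u^2/9 - u/3 + 1

h(0) = 1
h′(0) = -1/3
h′′(0) = 2/9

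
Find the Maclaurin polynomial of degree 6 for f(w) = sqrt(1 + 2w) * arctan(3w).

Write out both Maclaurin series and multiply, keeping only the needed powers.
[w^0] = 0;  [w^1] = 3;  [w^2] = 3;  [w^3] = -21/2;  [w^4] = -15/2;  [w^5] = 2049/40;  [w^6] = 1869/40.

1869*w^6/40 + 2049*w^5/40 - 15*w^4/2 - 21*w^3/2 + 3*w^2 + 3*w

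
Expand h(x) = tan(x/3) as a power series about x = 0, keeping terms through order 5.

2*x^5/3645 + x^3/81 + x/3

[x^0] = 0;  [x^1] = 1/3;  [x^2] = 0;  [x^3] = 1/81;  [x^4] = 0;  [x^5] = 2/3645.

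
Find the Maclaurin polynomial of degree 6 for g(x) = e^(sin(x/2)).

Compose series: expand the inner function first, then feed it into the outer expansion.
g(0) = 1
g′(0) = 1/2
g′′(0) = 1/4
g′′′(0) = 0
g^(4)(0) = -3/16
g^(5)(0) = -1/4
g^(6)(0) = -3/64

-x^6/15360 - x^5/480 - x^4/128 + x^2/8 + x/2 + 1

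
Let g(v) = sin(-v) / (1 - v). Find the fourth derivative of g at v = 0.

-20

Expand 1/(denominator) as a geometric series and multiply by the numerator's series.
From the series, [v^4] g = -5/6; multiply by 4! = 24 to get -20.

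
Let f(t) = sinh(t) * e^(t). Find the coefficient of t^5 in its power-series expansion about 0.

2/15

Write out both Maclaurin series and multiply, keeping only the needed powers.
f(0) = 0
f′(0) = 1
f′′(0) = 2
f′′′(0) = 4
f^(4)(0) = 8
f^(5)(0) = 16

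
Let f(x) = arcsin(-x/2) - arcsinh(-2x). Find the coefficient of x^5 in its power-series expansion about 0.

Add the two expansions coefficient-wise.
f(0) = 0
f′(0) = 3/2
f′′(0) = 0
f′′′(0) = -65/8
f^(4)(0) = 0
f^(5)(0) = 9207/32
So c_5 = f^(5)(0)/5! = 3069/1280.

3069/1280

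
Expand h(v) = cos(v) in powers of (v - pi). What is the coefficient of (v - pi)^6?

1/720

Compute the successive derivatives at the expansion point and divide by k!.
h(pi) = -1
h′(pi) = 0
h′′(pi) = 1
h′′′(pi) = 0
h^(4)(pi) = -1
h^(5)(pi) = 0
h^(6)(pi) = 1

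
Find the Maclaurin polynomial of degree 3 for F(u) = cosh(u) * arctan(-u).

Take the Cauchy product of the two expansions.
F(0) = 0
F′(0) = -1
F′′(0) = 0
F′′′(0) = -1
Then c_k = F^(k)(0)/k! gives each Taylor coefficient.

-u^3/6 - u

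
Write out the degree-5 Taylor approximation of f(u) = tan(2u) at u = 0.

64*u^5/15 + 8*u^3/3 + 2*u

Use the known series and substitute for the argument.
f(0) = 0
f′(0) = 2
f′′(0) = 0
f′′′(0) = 16
f^(4)(0) = 0
f^(5)(0) = 512
The Taylor polynomial is Σ f^(k)(0)/k! · u^k.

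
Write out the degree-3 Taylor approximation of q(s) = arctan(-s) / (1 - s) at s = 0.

Multiply the two series term by term and collect like powers.
[s^0] = 0;  [s^1] = -1;  [s^2] = -1;  [s^3] = -2/3.

-2*s^3/3 - s^2 - s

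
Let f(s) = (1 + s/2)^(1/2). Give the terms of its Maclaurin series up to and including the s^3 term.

s^3/128 - s^2/32 + s/4 + 1

Apply the Taylor formula c_k = f^(k)(a)/k!.
f(0) = 1
f′(0) = 1/4
f′′(0) = -1/16
f′′′(0) = 3/64
The Taylor polynomial is Σ f^(k)(0)/k! · s^k.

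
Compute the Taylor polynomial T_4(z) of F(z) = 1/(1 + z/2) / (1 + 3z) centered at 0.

1555*z^4/16 - 259*z^3/8 + 43*z^2/4 - 7*z/2 + 1

Multiply the two series term by term and collect like powers.
[z^0] = 1;  [z^1] = -7/2;  [z^2] = 43/4;  [z^3] = -259/8;  [z^4] = 1555/16.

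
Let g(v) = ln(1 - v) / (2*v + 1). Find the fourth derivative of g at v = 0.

154

Use 1/(1 - r) = Σ r^k on the denominator, then take the Cauchy product.
From the series, [v^4] g = 77/12; multiply by 4! = 24 to get 154.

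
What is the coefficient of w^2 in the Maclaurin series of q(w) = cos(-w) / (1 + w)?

Multiply the two series term by term and collect like powers.
q(0) = 1
q′(0) = -1
q′′(0) = 1

1/2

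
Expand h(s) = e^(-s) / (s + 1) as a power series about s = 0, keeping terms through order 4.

65*s^4/24 - 8*s^3/3 + 5*s^2/2 - 2*s + 1

Expand 1/(denominator) as a geometric series and multiply by the numerator's series.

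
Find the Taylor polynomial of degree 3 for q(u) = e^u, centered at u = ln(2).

(u - ln(2))^3/3 + (u - ln(2))^2 + 2*(u - ln(2)) + 2

Compute the successive derivatives at the expansion point and divide by k!.
q(ln(2)) = 2
q′(ln(2)) = 2
q′′(ln(2)) = 2
q′′′(ln(2)) = 2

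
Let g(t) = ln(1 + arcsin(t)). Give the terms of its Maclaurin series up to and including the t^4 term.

Let u equal the inner series; expand the outer function in u and truncate.
g(0) = 0
g′(0) = 1
g′′(0) = -1
g′′′(0) = 3
g^(4)(0) = -10
Dividing each by k! gives the coefficients c_0, ..., c_4.

-5*t^4/12 + t^3/2 - t^2/2 + t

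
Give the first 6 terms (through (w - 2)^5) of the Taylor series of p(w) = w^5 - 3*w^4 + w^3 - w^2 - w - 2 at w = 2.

p(2) = -16
p′(2) = -9
p′′(2) = 26
p′′′(2) = 102
p^(4)(2) = 168
p^(5)(2) = 120
Dividing each by k! gives the coefficients c_0, ..., c_5.

(w - 2)^5 + 7*(w - 2)^4 + 17*(w - 2)^3 + 13*(w - 2)^2 - 9*(w - 2) - 16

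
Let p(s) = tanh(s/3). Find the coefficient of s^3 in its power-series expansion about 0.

p(0) = 0
p′(0) = 1/3
p′′(0) = 0
p′′′(0) = -2/27
So c_3 = p′′′(0)/3! = -1/81.

-1/81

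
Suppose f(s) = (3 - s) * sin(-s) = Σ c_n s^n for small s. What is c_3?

Distribute the polynomial across the series and collect like powers.
[s^0] = 0;  [s^1] = -3;  [s^2] = 1;  [s^3] = 1/2.
So c_3 = f′′′(0)/3! = 1/2.

1/2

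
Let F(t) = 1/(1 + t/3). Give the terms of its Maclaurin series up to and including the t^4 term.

t^4/81 - t^3/27 + t^2/9 - t/3 + 1

F(0) = 1
F′(0) = -1/3
F′′(0) = 2/9
F′′′(0) = -2/9
F^(4)(0) = 8/27
The Taylor polynomial is Σ F^(k)(0)/k! · t^k.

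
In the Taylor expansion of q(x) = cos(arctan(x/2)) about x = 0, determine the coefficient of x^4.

3/128

Plug the Maclaurin series of the inner function into that of the outer and collect terms.
[x^0] = 1;  [x^1] = 0;  [x^2] = -1/8;  [x^3] = 0;  [x^4] = 3/128.
So c_4 = q^(4)(0)/4! = 3/128.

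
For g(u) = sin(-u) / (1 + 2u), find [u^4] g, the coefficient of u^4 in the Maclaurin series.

23/3

Expand each factor separately, then convolve coefficients.
[u^0] = 0;  [u^1] = -1;  [u^2] = 2;  [u^3] = -23/6;  [u^4] = 23/3.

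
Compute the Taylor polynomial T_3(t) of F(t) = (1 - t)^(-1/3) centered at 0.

14*t^3/81 + 2*t^2/9 + t/3 + 1

Differentiate repeatedly and evaluate at the center.
[t^0] = 1;  [t^1] = 1/3;  [t^2] = 2/9;  [t^3] = 14/81.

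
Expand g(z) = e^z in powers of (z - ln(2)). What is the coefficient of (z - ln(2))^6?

Apply the Taylor formula c_k = f^(k)(a)/k!.
[(z - ln(2))^0] = 2;  [(z - ln(2))^1] = 2;  [(z - ln(2))^2] = 1;  [(z - ln(2))^3] = 1/3;  [(z - ln(2))^4] = 1/12;  [(z - ln(2))^5] = 1/60;  [(z - ln(2))^6] = 1/360.
So c_6 = g^(6)(ln(2))/6! = 1/360.

1/360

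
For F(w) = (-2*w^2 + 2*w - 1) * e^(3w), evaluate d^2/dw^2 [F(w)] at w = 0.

-1

Multiply each power in the prefactor through the base expansion.
From the series, [w^2] F = -1/2; multiply by 2! = 2 to get -1.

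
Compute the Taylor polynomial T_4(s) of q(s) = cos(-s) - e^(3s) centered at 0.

Combine the two series term by term.
[s^0] = 0;  [s^1] = -3;  [s^2] = -5;  [s^3] = -9/2;  [s^4] = -10/3.

-10*s^4/3 - 9*s^3/2 - 5*s^2 - 3*s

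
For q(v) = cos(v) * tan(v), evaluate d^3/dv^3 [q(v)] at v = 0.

Take the Cauchy product of the two expansions.
The coefficient of v^3 in the expansion is -1/6, so q′′′(0) = 3! * (-1/6) = -1.

-1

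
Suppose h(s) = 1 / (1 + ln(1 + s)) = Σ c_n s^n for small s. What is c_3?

Use the geometric series for the reciprocal, then substitute.

-7/3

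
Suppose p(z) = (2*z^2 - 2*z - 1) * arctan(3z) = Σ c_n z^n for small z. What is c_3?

15

Distribute the polynomial across the series and collect like powers.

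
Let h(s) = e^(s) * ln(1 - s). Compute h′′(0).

Take the Cauchy product of the two expansions.
The coefficient of s^2 in the expansion is -3/2, so h′′(0) = 2! * (-3/2) = -3.

-3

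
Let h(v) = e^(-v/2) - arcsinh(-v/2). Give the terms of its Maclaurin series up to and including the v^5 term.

v^5/480 + v^4/384 - v^3/24 + v^2/8 + 1

Combine the two series term by term.
[v^0] = 1;  [v^1] = 0;  [v^2] = 1/8;  [v^3] = -1/24;  [v^4] = 1/384;  [v^5] = 1/480.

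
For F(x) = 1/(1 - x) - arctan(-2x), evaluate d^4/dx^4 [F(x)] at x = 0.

Add the two expansions coefficient-wise.
From the series, [x^4] F = 1; multiply by 4! = 24 to get 24.

24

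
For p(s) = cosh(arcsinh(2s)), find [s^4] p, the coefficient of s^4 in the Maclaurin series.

Let u equal the inner series; expand the outer function in u and truncate.
p(0) = 1
p′(0) = 0
p′′(0) = 4
p′′′(0) = 0
p^(4)(0) = -48

-2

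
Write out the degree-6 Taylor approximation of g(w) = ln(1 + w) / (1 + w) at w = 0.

Expand each factor separately, then convolve coefficients.
g(0) = 0
g′(0) = 1
g′′(0) = -3
g′′′(0) = 11
g^(4)(0) = -50
g^(5)(0) = 274
g^(6)(0) = -1764
Then c_k = g^(k)(0)/k! gives each Taylor coefficient.

-49*w^6/20 + 137*w^5/60 - 25*w^4/12 + 11*w^3/6 - 3*w^2/2 + w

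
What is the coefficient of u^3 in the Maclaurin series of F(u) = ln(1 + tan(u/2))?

1/12

Compose series: expand the inner function first, then feed it into the outer expansion.
F(0) = 0
F′(0) = 1/2
F′′(0) = -1/4
F′′′(0) = 1/2
The Taylor polynomial is Σ F^(k)(0)/k! · u^k.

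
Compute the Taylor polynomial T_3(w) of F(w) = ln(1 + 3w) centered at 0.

9*w^3 - 9*w^2/2 + 3*w

[w^0] = 0;  [w^1] = 3;  [w^2] = -9/2;  [w^3] = 9.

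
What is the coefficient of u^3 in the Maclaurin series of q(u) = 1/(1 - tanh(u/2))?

Plug the Maclaurin series of the inner function into that of the outer and collect terms.
[u^0] = 1;  [u^1] = 1/2;  [u^2] = 1/4;  [u^3] = 1/12.

1/12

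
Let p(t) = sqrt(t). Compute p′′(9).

The coefficient of (t - 9)^2 in the expansion is -1/216, so p′′(9) = 2! * (-1/216) = -1/108.

-1/108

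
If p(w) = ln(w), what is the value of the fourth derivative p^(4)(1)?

The coefficient of (w - 1)^4 in the expansion is -1/4, so p^(4)(1) = 4! * (-1/4) = -6.

-6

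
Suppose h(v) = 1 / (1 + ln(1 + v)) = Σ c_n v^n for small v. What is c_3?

Use the geometric series for the reciprocal, then substitute.
[v^0] = 1;  [v^1] = -1;  [v^2] = 3/2;  [v^3] = -7/3.

-7/3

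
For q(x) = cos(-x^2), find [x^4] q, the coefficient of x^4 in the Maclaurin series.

q(0) = 1
q′(0) = 0
q′′(0) = 0
q′′′(0) = 0
q^(4)(0) = -12

-1/2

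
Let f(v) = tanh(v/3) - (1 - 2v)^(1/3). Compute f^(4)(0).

1280/81

Combine the two series term by term.
From the series, [v^4] f = 160/243; multiply by 4! = 24 to get 1280/81.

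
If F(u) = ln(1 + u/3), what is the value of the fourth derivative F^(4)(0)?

-2/27

The coefficient of u^4 in the expansion is -1/324, so F^(4)(0) = 4! * (-1/324) = -2/27.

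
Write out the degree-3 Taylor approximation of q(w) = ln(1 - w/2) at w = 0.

Apply the Taylor formula c_k = f^(k)(a)/k!.

-w^3/24 - w^2/8 - w/2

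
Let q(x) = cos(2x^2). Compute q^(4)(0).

The coefficient of x^4 in the expansion is -2, so q^(4)(0) = 4! * (-2) = -48.

-48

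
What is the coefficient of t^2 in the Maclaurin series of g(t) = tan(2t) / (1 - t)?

2

Expand each factor separately, then convolve coefficients.
g(0) = 0
g′(0) = 2
g′′(0) = 4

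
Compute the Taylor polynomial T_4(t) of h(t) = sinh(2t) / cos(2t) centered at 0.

16*t^3/3 + 2*t

Invert the denominator's series and multiply.
h(0) = 0
h′(0) = 2
h′′(0) = 0
h′′′(0) = 32
h^(4)(0) = 0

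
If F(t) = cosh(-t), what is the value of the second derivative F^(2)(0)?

The coefficient of t^2 in the expansion is 1/2, so F′′(0) = 2! * (1/2) = 1.

1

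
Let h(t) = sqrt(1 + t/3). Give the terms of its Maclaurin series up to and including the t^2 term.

Use the known series and substitute for the argument.
h(0) = 1
h′(0) = 1/6
h′′(0) = -1/36
The Taylor polynomial is Σ h^(k)(0)/k! · t^k.

-t^2/72 + t/6 + 1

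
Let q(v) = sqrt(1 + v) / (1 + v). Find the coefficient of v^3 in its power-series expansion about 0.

-5/16

Expand each factor separately, then convolve coefficients.
q(0) = 1
q′(0) = -1/2
q′′(0) = 3/4
q′′′(0) = -15/8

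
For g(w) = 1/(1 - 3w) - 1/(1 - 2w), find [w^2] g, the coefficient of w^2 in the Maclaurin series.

5

Add the two expansions coefficient-wise.
g(0) = 0
g′(0) = 1
g′′(0) = 10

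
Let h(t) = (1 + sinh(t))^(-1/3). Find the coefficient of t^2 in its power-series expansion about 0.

2/9

Plug the Maclaurin series of the inner function into that of the outer and collect terms.
h(0) = 1
h′(0) = -1/3
h′′(0) = 4/9
Then c_k = h^(k)(0)/k! gives each Taylor coefficient.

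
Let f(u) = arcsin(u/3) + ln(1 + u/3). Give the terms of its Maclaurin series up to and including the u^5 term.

Add the two expansions coefficient-wise.
f(0) = 0
f′(0) = 2/3
f′′(0) = -1/9
f′′′(0) = 1/9
f^(4)(0) = -2/27
f^(5)(0) = 11/81
Dividing each by k! gives the coefficients c_0, ..., c_5.

11*u^5/9720 - u^4/324 + u^3/54 - u^2/18 + 2*u/3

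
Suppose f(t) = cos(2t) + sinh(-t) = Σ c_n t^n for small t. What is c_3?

Expand each term separately and add.

-1/6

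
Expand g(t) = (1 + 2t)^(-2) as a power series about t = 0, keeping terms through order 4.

Use the known series and substitute for the argument.
[t^0] = 1;  [t^1] = -4;  [t^2] = 12;  [t^3] = -32;  [t^4] = 80.

80*t^4 - 32*t^3 + 12*t^2 - 4*t + 1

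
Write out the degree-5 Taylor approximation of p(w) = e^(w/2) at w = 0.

Compute the successive derivatives at the expansion point and divide by k!.

w^5/3840 + w^4/384 + w^3/48 + w^2/8 + w/2 + 1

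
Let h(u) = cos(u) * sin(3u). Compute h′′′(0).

Multiply the two series term by term and collect like powers.
From the series, [u^3] h = -6; multiply by 3! = 6 to get -36.

-36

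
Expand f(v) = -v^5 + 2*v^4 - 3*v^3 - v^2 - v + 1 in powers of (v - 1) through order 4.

-3*(v - 1)^4 - 5*(v - 1)^3 - 8*(v - 1)^2 - 9*(v - 1) - 3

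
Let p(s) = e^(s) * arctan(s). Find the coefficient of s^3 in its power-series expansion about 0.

1/6

Take the Cauchy product of the two expansions.
p(0) = 0
p′(0) = 1
p′′(0) = 2
p′′′(0) = 1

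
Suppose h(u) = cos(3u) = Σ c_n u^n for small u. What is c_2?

-9/2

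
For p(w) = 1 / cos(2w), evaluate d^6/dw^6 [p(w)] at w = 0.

3904

Invert the denominator's series and multiply.
The coefficient of w^6 in the expansion is 244/45, so p^(6)(0) = 6! * (244/45) = 3904.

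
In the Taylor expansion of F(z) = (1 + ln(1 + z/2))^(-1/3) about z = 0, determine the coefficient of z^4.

Let u equal the inner series; expand the outer function in u and truncate.
F(0) = 1
F′(0) = -1/6
F′′(0) = 7/36
F′′′(0) = -41/108
F^(4)(0) = 671/648

671/15552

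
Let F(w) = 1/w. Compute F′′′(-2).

-3/8

From the series, [(w + 2)^3] F = -1/16; multiply by 3! = 6 to get -3/8.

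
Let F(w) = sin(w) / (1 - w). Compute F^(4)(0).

Use 1/(1 - r) = Σ r^k on the denominator, then take the Cauchy product.
The coefficient of w^4 in the expansion is 5/6, so F^(4)(0) = 4! * (5/6) = 20.

20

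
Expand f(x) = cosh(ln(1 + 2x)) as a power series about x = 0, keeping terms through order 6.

Plug the Maclaurin series of the inner function into that of the outer and collect terms.
f(0) = 1
f′(0) = 0
f′′(0) = 4
f′′′(0) = -24
f^(4)(0) = 192
f^(5)(0) = -1920
f^(6)(0) = 23040
Then c_k = f^(k)(0)/k! gives each Taylor coefficient.

32*x^6 - 16*x^5 + 8*x^4 - 4*x^3 + 2*x^2 + 1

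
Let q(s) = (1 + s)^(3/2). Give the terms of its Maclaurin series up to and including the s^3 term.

[s^0] = 1;  [s^1] = 3/2;  [s^2] = 3/8;  [s^3] = -1/16.

-s^3/16 + 3*s^2/8 + 3*s/2 + 1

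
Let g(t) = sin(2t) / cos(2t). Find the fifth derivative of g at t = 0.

512

Write the quotient as an unknown series and match coefficients against numerator = denominator · series.
From the series, [t^5] g = 64/15; multiply by 5! = 120 to get 512.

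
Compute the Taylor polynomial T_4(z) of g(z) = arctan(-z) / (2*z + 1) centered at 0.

22*z^4/3 - 11*z^3/3 + 2*z^2 - z

Multiply the numerator's expansion by the denominator's geometric series.
[z^0] = 0;  [z^1] = -1;  [z^2] = 2;  [z^3] = -11/3;  [z^4] = 22/3.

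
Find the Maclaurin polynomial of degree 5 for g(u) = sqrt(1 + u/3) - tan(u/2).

-1261*u^5/311040 - 5*u^4/10368 - 17*u^3/432 - u^2/72 - u/3 + 1

Add the two expansions coefficient-wise.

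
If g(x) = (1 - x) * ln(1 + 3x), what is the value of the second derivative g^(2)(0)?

-15

Shift and add copies of the series according to the polynomial's terms.
The coefficient of x^2 in the expansion is -15/2, so g′′(0) = 2! * (-15/2) = -15.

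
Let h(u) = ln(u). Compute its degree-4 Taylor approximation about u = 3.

-(u - 3)^4/324 + (u - 3)^3/81 - (u - 3)^2/18 + (u - 3)/3 + ln(3)

h(3) = ln(3)
h′(3) = 1/3
h′′(3) = -1/9
h′′′(3) = 2/27
h^(4)(3) = -2/27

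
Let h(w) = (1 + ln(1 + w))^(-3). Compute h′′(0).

15

Substitute the inner expansion into the outer series and collect powers.
From the series, [w^2] h = 15/2; multiply by 2! = 2 to get 15.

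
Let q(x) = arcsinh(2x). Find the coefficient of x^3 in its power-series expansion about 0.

q(0) = 0
q′(0) = 2
q′′(0) = 0
q′′′(0) = -8
The Taylor polynomial is Σ q^(k)(0)/k! · x^k.

-4/3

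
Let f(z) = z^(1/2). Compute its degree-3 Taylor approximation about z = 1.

f(1) = 1
f′(1) = 1/2
f′′(1) = -1/4
f′′′(1) = 3/8
The Taylor polynomial is Σ f^(k)(1)/k! · (z - 1)^k.

(z - 1)^3/16 - (z - 1)^2/8 + (z - 1)/2 + 1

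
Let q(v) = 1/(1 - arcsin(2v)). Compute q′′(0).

8

Plug the Maclaurin series of the inner function into that of the outer and collect terms.
The coefficient of v^2 in the expansion is 4, so q′′(0) = 2! * (4) = 8.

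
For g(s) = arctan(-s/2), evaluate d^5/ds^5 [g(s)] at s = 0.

-3/4

From the series, [s^5] g = -1/160; multiply by 5! = 120 to get -3/4.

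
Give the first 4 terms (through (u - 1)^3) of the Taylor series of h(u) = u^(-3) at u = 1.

h(1) = 1
h′(1) = -3
h′′(1) = 12
h′′′(1) = -60

-10*(u - 1)^3 + 6*(u - 1)^2 - 3*(u - 1) + 1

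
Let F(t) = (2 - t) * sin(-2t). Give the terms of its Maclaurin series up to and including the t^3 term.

8*t^3/3 + 2*t^2 - 4*t

Shift and add copies of the series according to the polynomial's terms.
[t^0] = 0;  [t^1] = -4;  [t^2] = 2;  [t^3] = 8/3.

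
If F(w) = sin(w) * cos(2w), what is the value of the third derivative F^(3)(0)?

-13

Expand each factor separately, then convolve coefficients.
The coefficient of w^3 in the expansion is -13/6, so F′′′(0) = 3! * (-13/6) = -13.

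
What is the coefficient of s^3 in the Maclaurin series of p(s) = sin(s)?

[s^0] = 0;  [s^1] = 1;  [s^2] = 0;  [s^3] = -1/6.

-1/6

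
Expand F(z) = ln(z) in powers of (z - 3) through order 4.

-(z - 3)^4/324 + (z - 3)^3/81 - (z - 3)^2/18 + (z - 3)/3 + ln(3)

Apply the Taylor formula c_k = f^(k)(a)/k!.
[(z - 3)^0] = ln(3);  [(z - 3)^1] = 1/3;  [(z - 3)^2] = -1/18;  [(z - 3)^3] = 1/81;  [(z - 3)^4] = -1/324.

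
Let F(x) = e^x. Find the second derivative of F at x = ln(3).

3

The coefficient of (x - ln(3))^2 in the expansion is 3/2, so F′′(ln(3)) = 2! * (3/2) = 3.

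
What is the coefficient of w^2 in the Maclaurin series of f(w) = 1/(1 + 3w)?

9

Differentiate repeatedly and evaluate at the center.
f(0) = 1
f′(0) = -3
f′′(0) = 18
The Taylor polynomial is Σ f^(k)(0)/k! · w^k.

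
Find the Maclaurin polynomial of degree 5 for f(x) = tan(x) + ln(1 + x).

x^5/3 - x^4/4 + 2*x^3/3 - x^2/2 + 2*x

Combine the two series term by term.
f(0) = 0
f′(0) = 2
f′′(0) = -1
f′′′(0) = 4
f^(4)(0) = -6
f^(5)(0) = 40
Dividing each by k! gives the coefficients c_0, ..., c_5.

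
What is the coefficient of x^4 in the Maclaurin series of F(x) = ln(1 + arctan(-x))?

1/12

Substitute the inner expansion into the outer series and collect powers.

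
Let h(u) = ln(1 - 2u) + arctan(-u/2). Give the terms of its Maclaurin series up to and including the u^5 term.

-205*u^5/32 - 4*u^4 - 21*u^3/8 - 2*u^2 - 5*u/2

Expand each term separately and add.
[u^0] = 0;  [u^1] = -5/2;  [u^2] = -2;  [u^3] = -21/8;  [u^4] = -4;  [u^5] = -205/32.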